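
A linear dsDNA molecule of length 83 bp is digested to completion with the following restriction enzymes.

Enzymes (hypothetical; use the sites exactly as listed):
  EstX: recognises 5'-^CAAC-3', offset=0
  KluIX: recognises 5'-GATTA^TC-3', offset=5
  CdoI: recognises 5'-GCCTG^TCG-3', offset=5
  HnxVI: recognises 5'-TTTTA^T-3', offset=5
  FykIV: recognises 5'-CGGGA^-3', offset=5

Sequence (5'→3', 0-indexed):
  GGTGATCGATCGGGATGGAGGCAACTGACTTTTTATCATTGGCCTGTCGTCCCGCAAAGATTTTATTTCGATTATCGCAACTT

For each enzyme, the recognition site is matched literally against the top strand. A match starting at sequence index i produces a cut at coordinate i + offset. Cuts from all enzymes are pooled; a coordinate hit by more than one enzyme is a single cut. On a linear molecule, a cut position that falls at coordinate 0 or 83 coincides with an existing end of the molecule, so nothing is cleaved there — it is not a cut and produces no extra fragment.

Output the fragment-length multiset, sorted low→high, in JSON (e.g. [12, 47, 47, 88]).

Scan for sites:
  EstX CAAC/0: at [21, 77] ⇒ [21, 77]
  KluIX GATTATC/5: at [69] ⇒ [74]
  CdoI GCCTGTCG/5: at [41] ⇒ [46]
  HnxVI TTTTAT/5: at [30, 60] ⇒ [35, 65]
  FykIV CGGGA/5: at [10] ⇒ [15]

Pooled cuts: [15, 21, 35, 46, 65, 74, 77]

Fragments:
  [0,15): 15 bp
  [15,21): 6 bp
  [21,35): 14 bp
  [35,46): 11 bp
  [46,65): 19 bp
  [65,74): 9 bp
  [74,77): 3 bp
  [77,83): 6 bp

[3,6,6,9,11,14,15,19]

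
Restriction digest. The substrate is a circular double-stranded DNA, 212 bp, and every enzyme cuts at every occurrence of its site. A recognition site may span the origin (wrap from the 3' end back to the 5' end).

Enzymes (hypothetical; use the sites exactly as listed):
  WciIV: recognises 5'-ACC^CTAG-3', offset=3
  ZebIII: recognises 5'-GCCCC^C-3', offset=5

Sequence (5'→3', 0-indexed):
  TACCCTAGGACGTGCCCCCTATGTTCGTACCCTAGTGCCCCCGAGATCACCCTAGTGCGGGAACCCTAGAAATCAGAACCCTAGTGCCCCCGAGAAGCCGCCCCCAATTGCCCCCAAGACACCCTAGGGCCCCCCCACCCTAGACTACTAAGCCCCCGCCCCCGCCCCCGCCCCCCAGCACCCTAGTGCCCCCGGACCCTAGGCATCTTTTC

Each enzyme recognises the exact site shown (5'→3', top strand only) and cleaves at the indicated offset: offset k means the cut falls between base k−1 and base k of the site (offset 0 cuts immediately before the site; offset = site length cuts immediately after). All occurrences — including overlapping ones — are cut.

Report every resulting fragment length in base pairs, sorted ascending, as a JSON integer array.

Scan for sites:
  WciIV (ACCCTAG, off=3): starts [1, 28, 48, 62, 77, 120, 136, 179, 195] → cuts [4, 31, 51, 65, 80, 123, 139, 182, 198]
  ZebIII (GCCCCC, off=5): starts [13, 36, 85, 99, 109, 128, 151, 157, 163, 169, 187] → cuts [18, 41, 90, 104, 114, 133, 156, 162, 168, 174, 192]

All cut coordinates (distinct, sorted): [4, 18, 31, 41, 51, 65, 80, 90, 104, 114, 123, 133, 139, 156, 162, 168, 174, 182, 192, 198]

Fragments:
  4→18: 14 bp
  18→31: 13 bp
  31→41: 10 bp
  41→51: 10 bp
  51→65: 14 bp
  65→80: 15 bp
  80→90: 10 bp
  90→104: 14 bp
  104→114: 10 bp
  114→123: 9 bp
  123→133: 10 bp
  133→139: 6 bp
  139→156: 17 bp
  156→162: 6 bp
  162→168: 6 bp
  168→174: 6 bp
  174→182: 8 bp
  182→192: 10 bp
  192→198: 6 bp
  198→4 (wrap): 212-198+4 = 18 bp

[6,6,6,6,6,8,9,10,10,10,10,10,10,13,14,14,14,15,17,18]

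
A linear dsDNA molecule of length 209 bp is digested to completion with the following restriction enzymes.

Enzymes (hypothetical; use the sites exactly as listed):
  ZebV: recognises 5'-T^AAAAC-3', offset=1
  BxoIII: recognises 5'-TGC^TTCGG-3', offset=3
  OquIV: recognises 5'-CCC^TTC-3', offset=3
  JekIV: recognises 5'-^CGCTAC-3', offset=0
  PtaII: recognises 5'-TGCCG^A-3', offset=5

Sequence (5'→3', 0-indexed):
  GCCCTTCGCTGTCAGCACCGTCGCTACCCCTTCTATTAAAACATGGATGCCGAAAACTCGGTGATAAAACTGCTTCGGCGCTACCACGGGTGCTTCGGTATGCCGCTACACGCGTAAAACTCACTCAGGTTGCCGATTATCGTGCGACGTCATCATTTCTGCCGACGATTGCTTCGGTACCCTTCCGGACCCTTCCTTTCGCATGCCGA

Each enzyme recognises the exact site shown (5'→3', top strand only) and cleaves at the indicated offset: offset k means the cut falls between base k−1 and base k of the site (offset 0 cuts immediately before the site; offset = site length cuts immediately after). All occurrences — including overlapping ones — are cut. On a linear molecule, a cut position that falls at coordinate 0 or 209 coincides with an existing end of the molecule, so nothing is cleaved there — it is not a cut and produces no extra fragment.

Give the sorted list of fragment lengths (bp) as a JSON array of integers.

[1,4,5,7,8,8,9,10,10,10,12,13,15,15,16,17,20,29]

Per-enzyme occurrences:
  ZebV (TAAAAC, off=1): starts [36, 64, 114] → cuts [37, 65, 115]
  BxoIII (TGCTTCGG, off=3): starts [70, 90, 169] → cuts [73, 93, 172]
  OquIV (CCCTTC, off=3): starts [1, 27, 179, 189] → cuts [4, 30, 182, 192]
  JekIV (CGCTAC, off=0): starts [21, 78, 103] → cuts [21, 78, 103]
  PtaII (TGCCGA, off=5): starts [47, 130, 159, 203] → cuts [52, 135, 164, 208]

All cut coordinates (distinct, sorted): [4, 21, 30, 37, 52, 65, 73, 78, 93, 103, 115, 135, 164, 172, 182, 192, 208]

Fragment lengths:
  [0,4): 4 bp
  [4,21): 17 bp
  [21,30): 9 bp
  [30,37): 7 bp
  [37,52): 15 bp
  [52,65): 13 bp
  [65,73): 8 bp
  [73,78): 5 bp
  [78,93): 15 bp
  [93,103): 10 bp
  [103,115): 12 bp
  [115,135): 20 bp
  [135,164): 29 bp
  [164,172): 8 bp
  [172,182): 10 bp
  [182,192): 10 bp
  [192,208): 16 bp
  [208,209): 1 bp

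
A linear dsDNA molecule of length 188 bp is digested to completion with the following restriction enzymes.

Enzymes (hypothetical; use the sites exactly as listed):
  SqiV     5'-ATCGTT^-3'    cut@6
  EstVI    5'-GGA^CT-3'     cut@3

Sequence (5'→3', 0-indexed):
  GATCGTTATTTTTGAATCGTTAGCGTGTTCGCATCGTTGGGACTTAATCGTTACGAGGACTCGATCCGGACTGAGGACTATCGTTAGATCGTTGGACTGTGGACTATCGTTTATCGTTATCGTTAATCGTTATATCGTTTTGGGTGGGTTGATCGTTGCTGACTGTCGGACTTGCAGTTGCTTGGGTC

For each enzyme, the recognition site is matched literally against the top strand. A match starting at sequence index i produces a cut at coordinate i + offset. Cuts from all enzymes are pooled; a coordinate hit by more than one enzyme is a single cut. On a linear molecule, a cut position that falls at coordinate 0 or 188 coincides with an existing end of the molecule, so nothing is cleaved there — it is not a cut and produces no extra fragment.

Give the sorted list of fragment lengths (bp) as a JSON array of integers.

[3,4,6,7,7,7,7,7,7,8,8,8,8,10,11,13,14,17,18,18]

Scan for sites:
  SqiV (ATCGTT, off=6): starts [1, 15, 32, 46, 79, 87, 105, 112, 118, 125, 133, 151] → cuts [7, 21, 38, 52, 85, 93, 111, 118, 124, 131, 139, 157]
  EstVI (GGACT, off=3): starts [39, 56, 67, 74, 93, 100, 167] → cuts [42, 59, 70, 77, 96, 103, 170]

All cut coordinates (distinct, sorted): [7, 21, 38, 42, 52, 59, 70, 77, 85, 93, 96, 103, 111, 118, 124, 131, 139, 157, 170]

Fragments:
  [0,7): 7 bp
  [7,21): 14 bp
  [21,38): 17 bp
  [38,42): 4 bp
  [42,52): 10 bp
  [52,59): 7 bp
  [59,70): 11 bp
  [70,77): 7 bp
  [77,85): 8 bp
  [85,93): 8 bp
  [93,96): 3 bp
  [96,103): 7 bp
  [103,111): 8 bp
  [111,118): 7 bp
  [118,124): 6 bp
  [124,131): 7 bp
  [131,139): 8 bp
  [139,157): 18 bp
  [157,170): 13 bp
  [170,188): 18 bp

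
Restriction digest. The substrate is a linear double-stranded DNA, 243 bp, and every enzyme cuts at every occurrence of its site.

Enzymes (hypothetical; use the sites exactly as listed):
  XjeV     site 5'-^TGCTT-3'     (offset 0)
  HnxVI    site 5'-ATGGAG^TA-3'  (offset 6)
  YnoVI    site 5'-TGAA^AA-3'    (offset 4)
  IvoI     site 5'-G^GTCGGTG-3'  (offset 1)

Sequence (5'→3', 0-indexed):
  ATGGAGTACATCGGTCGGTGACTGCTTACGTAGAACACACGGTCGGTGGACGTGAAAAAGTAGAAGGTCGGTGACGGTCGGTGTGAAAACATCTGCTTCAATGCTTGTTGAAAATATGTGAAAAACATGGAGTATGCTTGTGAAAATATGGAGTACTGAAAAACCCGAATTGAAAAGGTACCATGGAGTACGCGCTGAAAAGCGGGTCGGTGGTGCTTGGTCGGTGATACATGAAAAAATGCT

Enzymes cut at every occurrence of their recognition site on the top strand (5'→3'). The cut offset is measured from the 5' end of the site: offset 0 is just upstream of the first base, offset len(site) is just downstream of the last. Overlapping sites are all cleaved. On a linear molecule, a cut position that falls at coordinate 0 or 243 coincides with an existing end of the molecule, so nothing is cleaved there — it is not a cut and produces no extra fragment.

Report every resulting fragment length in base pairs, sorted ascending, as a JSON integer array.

[2,6,6,6,6,7,7,8,8,8,9,9,10,10,10,10,10,11,11,11,14,14,15,16,19]

Site scan:
  XjeV (TGCTT, off=0): starts [22, 93, 101, 134, 213] → cuts [22, 93, 101, 134, 213]
  HnxVI (ATGGAGTA, off=6): starts [0, 126, 147, 182] → cuts [6, 132, 153, 188]
  YnoVI (TGAAAA, off=4): starts [52, 83, 108, 118, 140, 156, 170, 195, 231] → cuts [56, 87, 112, 122, 144, 160, 174, 199, 235]
  IvoI (GGTCGGTG, off=1): starts [12, 40, 65, 75, 204, 218] → cuts [13, 41, 66, 76, 205, 219]

All cut coordinates (distinct, sorted): [6, 13, 22, 41, 56, 66, 76, 87, 93, 101, 112, 122, 132, 134, 144, 153, 160, 174, 188, 199, 205, 213, 219, 235]

Fragments:
  [0,6): 6 bp
  [6,13): 7 bp
  [13,22): 9 bp
  [22,41): 19 bp
  [41,56): 15 bp
  [56,66): 10 bp
  [66,76): 10 bp
  [76,87): 11 bp
  [87,93): 6 bp
  [93,101): 8 bp
  [101,112): 11 bp
  [112,122): 10 bp
  [122,132): 10 bp
  [132,134): 2 bp
  [134,144): 10 bp
  [144,153): 9 bp
  [153,160): 7 bp
  [160,174): 14 bp
  [174,188): 14 bp
  [188,199): 11 bp
  [199,205): 6 bp
  [205,213): 8 bp
  [213,219): 6 bp
  [219,235): 16 bp
  [235,243): 8 bp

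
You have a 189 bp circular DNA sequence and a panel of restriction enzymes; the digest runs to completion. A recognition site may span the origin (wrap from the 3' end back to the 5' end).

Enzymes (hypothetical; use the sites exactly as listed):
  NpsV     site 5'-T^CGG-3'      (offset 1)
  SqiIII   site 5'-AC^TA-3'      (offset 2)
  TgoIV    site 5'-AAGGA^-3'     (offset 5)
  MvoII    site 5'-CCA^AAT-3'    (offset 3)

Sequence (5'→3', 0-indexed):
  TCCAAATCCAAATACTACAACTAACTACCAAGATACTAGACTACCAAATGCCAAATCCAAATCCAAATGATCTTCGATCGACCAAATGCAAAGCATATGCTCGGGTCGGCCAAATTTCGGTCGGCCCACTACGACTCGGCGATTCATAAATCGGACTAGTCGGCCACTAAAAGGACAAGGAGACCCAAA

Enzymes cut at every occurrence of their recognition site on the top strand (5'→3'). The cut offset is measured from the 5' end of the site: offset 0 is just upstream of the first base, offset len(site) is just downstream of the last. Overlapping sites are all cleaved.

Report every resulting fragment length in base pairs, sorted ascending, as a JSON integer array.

Scan for sites:
  NpsV TCGG/1: at [100, 105, 116, 120, 135, 150, 159] ⇒ [101, 106, 117, 121, 136, 151, 160]
  SqiIII ACTA/2: at [13, 19, 23, 34, 39, 127, 154, 165] ⇒ [15, 21, 25, 36, 41, 129, 156, 167]
  TgoIV AAGGA/5: at [170, 176] ⇒ [175, 181]
  MvoII CCAAAT/3: at [1, 7, 43, 50, 56, 62, 81, 109, 184] ⇒ [4, 10, 46, 53, 59, 65, 84, 112, 187]

All cut coordinates (distinct, sorted): [4, 10, 15, 21, 25, 36, 41, 46, 53, 59, 65, 84, 101, 106, 112, 117, 121, 129, 136, 151, 156, 160, 167, 175, 181, 187]

Fragments:
  4→10: 6 bp
  10→15: 5 bp
  15→21: 6 bp
  21→25: 4 bp
  25→36: 11 bp
  36→41: 5 bp
  41→46: 5 bp
  46→53: 7 bp
  53→59: 6 bp
  59→65: 6 bp
  65→84: 19 bp
  84→101: 17 bp
  101→106: 5 bp
  106→112: 6 bp
  112→117: 5 bp
  117→121: 4 bp
  121→129: 8 bp
  129→136: 7 bp
  136→151: 15 bp
  151→156: 5 bp
  156→160: 4 bp
  160→167: 7 bp
  167→175: 8 bp
  175→181: 6 bp
  181→187: 6 bp
  187→4 (wrap): 189-187+4 = 6 bp

[4,4,4,5,5,5,5,5,5,6,6,6,6,6,6,6,6,7,7,7,8,8,11,15,17,19]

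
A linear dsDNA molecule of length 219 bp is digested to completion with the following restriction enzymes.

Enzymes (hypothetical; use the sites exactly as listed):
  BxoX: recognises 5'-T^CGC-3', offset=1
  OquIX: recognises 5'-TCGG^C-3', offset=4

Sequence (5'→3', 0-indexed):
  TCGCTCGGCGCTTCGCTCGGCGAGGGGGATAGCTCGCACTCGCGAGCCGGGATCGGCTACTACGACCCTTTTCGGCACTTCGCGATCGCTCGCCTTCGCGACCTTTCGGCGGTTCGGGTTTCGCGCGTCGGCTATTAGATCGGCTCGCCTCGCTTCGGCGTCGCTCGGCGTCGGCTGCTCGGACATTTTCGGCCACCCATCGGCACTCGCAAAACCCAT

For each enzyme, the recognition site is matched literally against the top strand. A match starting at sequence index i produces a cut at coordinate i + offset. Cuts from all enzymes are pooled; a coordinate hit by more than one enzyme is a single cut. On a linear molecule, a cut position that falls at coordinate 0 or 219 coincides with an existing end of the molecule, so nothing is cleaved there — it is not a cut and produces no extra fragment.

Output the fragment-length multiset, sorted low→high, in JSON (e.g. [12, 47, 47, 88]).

[1,2,3,4,4,5,5,5,6,6,6,6,7,7,7,8,10,11,12,12,12,13,14,16,18,19]

Site scan:
  BxoX TCGC/1: at [0, 12, 33, 39, 79, 85, 89, 95, 120, 144, 149, 160, 206] ⇒ [1, 13, 34, 40, 80, 86, 90, 96, 121, 145, 150, 161, 207]
  OquIX TCGGC/4: at [4, 16, 52, 71, 105, 127, 139, 154, 164, 170, 188, 199] ⇒ [8, 20, 56, 75, 109, 131, 143, 158, 168, 174, 192, 203]

All cut coordinates (distinct, sorted): [1, 8, 13, 20, 34, 40, 56, 75, 80, 86, 90, 96, 109, 121, 131, 143, 145, 150, 158, 161, 168, 174, 192, 203, 207]

Fragment lengths:
  [0,1): 1 bp
  [1,8): 7 bp
  [8,13): 5 bp
  [13,20): 7 bp
  [20,34): 14 bp
  [34,40): 6 bp
  [40,56): 16 bp
  [56,75): 19 bp
  [75,80): 5 bp
  [80,86): 6 bp
  [86,90): 4 bp
  [90,96): 6 bp
  [96,109): 13 bp
  [109,121): 12 bp
  [121,131): 10 bp
  [131,143): 12 bp
  [143,145): 2 bp
  [145,150): 5 bp
  [150,158): 8 bp
  [158,161): 3 bp
  [161,168): 7 bp
  [168,174): 6 bp
  [174,192): 18 bp
  [192,203): 11 bp
  [203,207): 4 bp
  [207,219): 12 bp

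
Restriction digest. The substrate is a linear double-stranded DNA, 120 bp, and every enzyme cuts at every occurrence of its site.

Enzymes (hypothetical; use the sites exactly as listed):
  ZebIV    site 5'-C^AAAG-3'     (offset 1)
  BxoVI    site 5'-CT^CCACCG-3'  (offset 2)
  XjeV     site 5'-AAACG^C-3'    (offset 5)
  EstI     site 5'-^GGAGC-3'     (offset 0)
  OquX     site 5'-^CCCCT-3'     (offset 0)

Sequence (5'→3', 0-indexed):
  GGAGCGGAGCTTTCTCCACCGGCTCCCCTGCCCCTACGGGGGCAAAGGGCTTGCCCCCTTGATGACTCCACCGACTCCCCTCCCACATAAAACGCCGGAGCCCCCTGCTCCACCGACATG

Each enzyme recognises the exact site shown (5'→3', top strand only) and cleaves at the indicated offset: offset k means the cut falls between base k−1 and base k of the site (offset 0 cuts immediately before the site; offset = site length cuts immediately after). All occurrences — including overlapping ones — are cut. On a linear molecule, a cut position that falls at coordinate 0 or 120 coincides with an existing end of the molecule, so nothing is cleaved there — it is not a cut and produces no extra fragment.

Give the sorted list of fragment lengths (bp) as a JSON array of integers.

Per-enzyme occurrences:
  ZebIV (CAAAG, off=1): starts [42] → cuts [43]
  BxoVI (CTCCACCG, off=2): starts [13, 65, 107] → cuts [15, 67, 109]
  XjeV (AAACGC, off=5): starts [89] → cuts [94]
  EstI (GGAGC, off=0): starts [0, 5, 96] → cuts [5, 96] (position 0 is a terminus of the linear molecule — no cut)
  OquX (CCCCT, off=0): starts [24, 30, 54, 76, 101] → cuts [24, 30, 54, 76, 101]

All cut coordinates (distinct, sorted): [5, 15, 24, 30, 43, 54, 67, 76, 94, 96, 101, 109]

Fragments:
  [0,5): 5 bp
  [5,15): 10 bp
  [15,24): 9 bp
  [24,30): 6 bp
  [30,43): 13 bp
  [43,54): 11 bp
  [54,67): 13 bp
  [67,76): 9 bp
  [76,94): 18 bp
  [94,96): 2 bp
  [96,101): 5 bp
  [101,109): 8 bp
  [109,120): 11 bp

[2,5,5,6,8,9,9,10,11,11,13,13,18]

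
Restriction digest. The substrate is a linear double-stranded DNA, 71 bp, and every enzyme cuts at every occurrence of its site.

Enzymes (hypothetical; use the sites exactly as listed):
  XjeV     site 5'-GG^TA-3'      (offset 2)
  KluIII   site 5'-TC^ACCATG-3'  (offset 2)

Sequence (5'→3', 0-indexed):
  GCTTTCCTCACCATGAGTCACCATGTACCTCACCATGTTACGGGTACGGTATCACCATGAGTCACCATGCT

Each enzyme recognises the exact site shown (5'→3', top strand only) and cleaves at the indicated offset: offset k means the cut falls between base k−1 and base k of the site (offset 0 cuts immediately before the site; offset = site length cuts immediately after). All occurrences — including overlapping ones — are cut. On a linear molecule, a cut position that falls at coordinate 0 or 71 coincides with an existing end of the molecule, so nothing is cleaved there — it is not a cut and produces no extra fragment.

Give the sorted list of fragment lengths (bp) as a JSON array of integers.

Site scan:
  XjeV GGTA/2: at [42, 47] ⇒ [44, 49]
  KluIII TCACCATG/2: at [7, 17, 29, 51, 61] ⇒ [9, 19, 31, 53, 63]

All cut coordinates (distinct, sorted): [9, 19, 31, 44, 49, 53, 63]

Fragment lengths:
  [0,9): 9 bp
  [9,19): 10 bp
  [19,31): 12 bp
  [31,44): 13 bp
  [44,49): 5 bp
  [49,53): 4 bp
  [53,63): 10 bp
  [63,71): 8 bp

[4,5,8,9,10,10,12,13]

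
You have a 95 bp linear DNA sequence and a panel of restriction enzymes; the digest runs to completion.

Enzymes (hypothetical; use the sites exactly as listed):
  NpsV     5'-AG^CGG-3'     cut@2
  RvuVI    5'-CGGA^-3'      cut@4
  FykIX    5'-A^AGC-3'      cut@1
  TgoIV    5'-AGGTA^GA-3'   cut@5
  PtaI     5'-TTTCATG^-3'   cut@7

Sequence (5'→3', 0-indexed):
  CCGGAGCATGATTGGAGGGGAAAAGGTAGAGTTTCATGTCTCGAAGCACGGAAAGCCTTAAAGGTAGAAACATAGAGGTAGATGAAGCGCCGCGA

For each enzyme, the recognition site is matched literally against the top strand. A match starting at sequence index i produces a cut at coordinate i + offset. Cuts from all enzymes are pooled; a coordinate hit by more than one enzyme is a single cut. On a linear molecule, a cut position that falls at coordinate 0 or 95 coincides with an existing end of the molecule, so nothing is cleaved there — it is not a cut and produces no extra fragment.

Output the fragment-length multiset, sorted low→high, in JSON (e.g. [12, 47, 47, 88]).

[1,5,5,6,8,10,10,13,14,23]

Scan for sites:
  NpsV (AGCGG, off=2): no sites
  RvuVI CGGA/4: at [1, 48] ⇒ [5, 52]
  FykIX AAGC/1: at [43, 52, 84] ⇒ [44, 53, 85]
  TgoIV AGGTAGA/5: at [23, 61, 75] ⇒ [28, 66, 80]
  PtaI TTTCATG/7: at [31] ⇒ [38]

All cut coordinates (distinct, sorted): [5, 28, 38, 44, 52, 53, 66, 80, 85]

Fragments:
  [0,5): 5 bp
  [5,28): 23 bp
  [28,38): 10 bp
  [38,44): 6 bp
  [44,52): 8 bp
  [52,53): 1 bp
  [53,66): 13 bp
  [66,80): 14 bp
  [80,85): 5 bp
  [85,95): 10 bp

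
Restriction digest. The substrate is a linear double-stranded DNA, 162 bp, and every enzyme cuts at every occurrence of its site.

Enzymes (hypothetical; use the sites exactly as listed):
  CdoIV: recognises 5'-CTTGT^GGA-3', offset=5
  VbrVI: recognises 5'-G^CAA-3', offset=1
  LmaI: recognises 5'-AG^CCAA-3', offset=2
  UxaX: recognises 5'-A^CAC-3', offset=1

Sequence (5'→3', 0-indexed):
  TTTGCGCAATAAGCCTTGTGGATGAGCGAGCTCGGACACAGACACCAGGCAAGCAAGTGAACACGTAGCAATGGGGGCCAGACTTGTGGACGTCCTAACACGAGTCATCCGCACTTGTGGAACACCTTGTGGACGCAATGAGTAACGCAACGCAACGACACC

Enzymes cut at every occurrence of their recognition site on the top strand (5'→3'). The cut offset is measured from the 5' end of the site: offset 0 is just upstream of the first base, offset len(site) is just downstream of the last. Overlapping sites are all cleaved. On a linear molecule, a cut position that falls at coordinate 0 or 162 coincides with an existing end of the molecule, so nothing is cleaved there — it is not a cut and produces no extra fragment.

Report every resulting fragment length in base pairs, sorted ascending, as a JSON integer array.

Scan for sites:
  CdoIV CTTGTGGA/5: at [14, 82, 113, 125] ⇒ [19, 87, 118, 130]
  VbrVI GCAA/1: at [5, 48, 52, 67, 134, 146, 151] ⇒ [6, 49, 53, 68, 135, 147, 152]
  LmaI (AGCCAA, off=2): no sites
  UxaX ACAC/1: at [35, 41, 60, 97, 121, 157] ⇒ [36, 42, 61, 98, 122, 158]

Pooled cuts: [6, 19, 36, 42, 49, 53, 61, 68, 87, 98, 118, 122, 130, 135, 147, 152, 158]

Fragments:
  [0,6): 6 bp
  [6,19): 13 bp
  [19,36): 17 bp
  [36,42): 6 bp
  [42,49): 7 bp
  [49,53): 4 bp
  [53,61): 8 bp
  [61,68): 7 bp
  [68,87): 19 bp
  [87,98): 11 bp
  [98,118): 20 bp
  [118,122): 4 bp
  [122,130): 8 bp
  [130,135): 5 bp
  [135,147): 12 bp
  [147,152): 5 bp
  [152,158): 6 bp
  [158,162): 4 bp

[4,4,4,5,5,6,6,6,7,7,8,8,11,12,13,17,19,20]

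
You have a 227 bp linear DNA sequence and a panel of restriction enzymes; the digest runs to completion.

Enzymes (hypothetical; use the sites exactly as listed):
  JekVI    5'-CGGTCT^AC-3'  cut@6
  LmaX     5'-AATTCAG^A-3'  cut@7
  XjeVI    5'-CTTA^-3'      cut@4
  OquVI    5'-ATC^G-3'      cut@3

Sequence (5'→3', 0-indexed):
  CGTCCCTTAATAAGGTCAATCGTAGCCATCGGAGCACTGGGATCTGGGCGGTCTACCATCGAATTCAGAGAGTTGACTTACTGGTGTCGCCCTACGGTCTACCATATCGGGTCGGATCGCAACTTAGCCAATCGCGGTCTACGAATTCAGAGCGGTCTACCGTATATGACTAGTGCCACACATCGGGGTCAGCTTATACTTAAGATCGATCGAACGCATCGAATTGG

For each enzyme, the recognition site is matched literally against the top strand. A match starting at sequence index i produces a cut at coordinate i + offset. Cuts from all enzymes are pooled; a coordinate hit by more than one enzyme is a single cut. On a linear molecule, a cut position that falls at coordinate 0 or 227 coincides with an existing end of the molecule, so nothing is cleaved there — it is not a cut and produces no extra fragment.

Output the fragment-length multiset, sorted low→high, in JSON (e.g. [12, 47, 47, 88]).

[4,5,6,6,7,7,7,8,8,8,8,9,9,9,10,10,12,12,12,20,24,26]

Per-enzyme occurrences:
  JekVI CGGTCTAC/6: at [48, 94, 134, 152] ⇒ [54, 100, 140, 158]
  LmaX AATTCAGA/7: at [61, 143] ⇒ [68, 150]
  XjeVI CTTA/4: at [5, 76, 122, 192, 198] ⇒ [9, 80, 126, 196, 202]
  OquVI ATCG/3: at [18, 27, 57, 105, 115, 130, 181, 204, 208, 217] ⇒ [21, 30, 60, 108, 118, 133, 184, 207, 211, 220]

Pooled cuts: [9, 21, 30, 54, 60, 68, 80, 100, 108, 118, 126, 133, 140, 150, 158, 184, 196, 202, 207, 211, 220]

Fragments:
  [0,9): 9 bp
  [9,21): 12 bp
  [21,30): 9 bp
  [30,54): 24 bp
  [54,60): 6 bp
  [60,68): 8 bp
  [68,80): 12 bp
  [80,100): 20 bp
  [100,108): 8 bp
  [108,118): 10 bp
  [118,126): 8 bp
  [126,133): 7 bp
  [133,140): 7 bp
  [140,150): 10 bp
  [150,158): 8 bp
  [158,184): 26 bp
  [184,196): 12 bp
  [196,202): 6 bp
  [202,207): 5 bp
  [207,211): 4 bp
  [211,220): 9 bp
  [220,227): 7 bp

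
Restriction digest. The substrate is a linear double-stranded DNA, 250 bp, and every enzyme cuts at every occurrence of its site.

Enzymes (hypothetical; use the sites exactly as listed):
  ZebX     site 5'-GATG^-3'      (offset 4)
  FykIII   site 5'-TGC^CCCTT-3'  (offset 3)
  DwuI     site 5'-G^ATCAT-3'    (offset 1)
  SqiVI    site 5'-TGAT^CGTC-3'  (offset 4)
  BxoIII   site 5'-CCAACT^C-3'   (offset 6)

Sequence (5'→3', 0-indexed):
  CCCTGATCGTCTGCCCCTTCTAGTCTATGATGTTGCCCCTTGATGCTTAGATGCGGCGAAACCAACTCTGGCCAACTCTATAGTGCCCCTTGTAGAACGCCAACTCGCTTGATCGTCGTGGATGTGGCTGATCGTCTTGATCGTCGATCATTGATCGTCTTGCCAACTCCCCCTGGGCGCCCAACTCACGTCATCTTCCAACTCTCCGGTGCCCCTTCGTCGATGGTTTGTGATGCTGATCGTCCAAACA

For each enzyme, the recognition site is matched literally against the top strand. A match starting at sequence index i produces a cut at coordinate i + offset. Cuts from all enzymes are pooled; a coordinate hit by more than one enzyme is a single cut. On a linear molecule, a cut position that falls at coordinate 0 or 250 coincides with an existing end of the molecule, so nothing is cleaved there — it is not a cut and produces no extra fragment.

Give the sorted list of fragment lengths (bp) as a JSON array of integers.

[4,5,5,7,7,8,8,8,9,9,9,9,9,10,10,10,11,13,13,14,17,18,18,19]

Site scan:
  ZebX (GATG, off=4): starts [28, 41, 49, 120, 221, 231] → cuts [32, 45, 53, 124, 225, 235]
  FykIII (TGCCCCTT, off=3): starts [11, 33, 83, 209] → cuts [14, 36, 86, 212]
  DwuI (GATCAT, off=1): starts [145] → cuts [146]
  SqiVI (TGATCGTC, off=4): starts [3, 109, 128, 137, 151, 236] → cuts [7, 113, 132, 141, 155, 240]
  BxoIII (CCAACTC, off=6): starts [61, 71, 99, 162, 180, 197] → cuts [67, 77, 105, 168, 186, 203]

Pooled cuts: [7, 14, 32, 36, 45, 53, 67, 77, 86, 105, 113, 124, 132, 141, 146, 155, 168, 186, 203, 212, 225, 235, 240]

Fragments:
  [0,7): 7 bp
  [7,14): 7 bp
  [14,32): 18 bp
  [32,36): 4 bp
  [36,45): 9 bp
  [45,53): 8 bp
  [53,67): 14 bp
  [67,77): 10 bp
  [77,86): 9 bp
  [86,105): 19 bp
  [105,113): 8 bp
  [113,124): 11 bp
  [124,132): 8 bp
  [132,141): 9 bp
  [141,146): 5 bp
  [146,155): 9 bp
  [155,168): 13 bp
  [168,186): 18 bp
  [186,203): 17 bp
  [203,212): 9 bp
  [212,225): 13 bp
  [225,235): 10 bp
  [235,240): 5 bp
  [240,250): 10 bp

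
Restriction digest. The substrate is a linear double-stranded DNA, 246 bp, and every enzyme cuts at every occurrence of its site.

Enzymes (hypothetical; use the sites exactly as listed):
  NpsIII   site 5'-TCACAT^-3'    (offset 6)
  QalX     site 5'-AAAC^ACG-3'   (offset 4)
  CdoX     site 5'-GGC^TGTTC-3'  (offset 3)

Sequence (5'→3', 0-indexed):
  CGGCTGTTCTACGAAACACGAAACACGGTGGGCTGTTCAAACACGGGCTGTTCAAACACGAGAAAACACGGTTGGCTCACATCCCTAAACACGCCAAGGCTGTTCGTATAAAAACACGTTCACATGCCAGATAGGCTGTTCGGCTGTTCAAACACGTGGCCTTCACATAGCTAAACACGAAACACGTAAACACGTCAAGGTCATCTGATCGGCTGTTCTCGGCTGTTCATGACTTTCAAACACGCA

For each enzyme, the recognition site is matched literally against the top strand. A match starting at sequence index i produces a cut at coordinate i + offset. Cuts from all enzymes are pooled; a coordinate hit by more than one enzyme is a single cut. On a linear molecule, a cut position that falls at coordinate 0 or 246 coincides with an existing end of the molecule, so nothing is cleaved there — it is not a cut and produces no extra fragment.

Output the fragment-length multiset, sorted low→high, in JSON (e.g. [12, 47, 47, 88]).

[4,5,6,7,7,8,8,8,8,9,9,9,9,10,10,10,10,11,13,15,15,15,18,22]

Per-enzyme occurrences:
  NpsIII (TCACAT, off=6): starts [76, 119, 162] → cuts [82, 125, 168]
  QalX (AAACACG, off=4): starts [13, 20, 38, 53, 63, 86, 111, 149, 172, 179, 187, 237] → cuts [17, 24, 42, 57, 67, 90, 115, 153, 176, 183, 191, 241]
  CdoX (GGCTGTTC, off=3): starts [1, 30, 45, 97, 133, 141, 210, 220] → cuts [4, 33, 48, 100, 136, 144, 213, 223]

All cut coordinates (distinct, sorted): [4, 17, 24, 33, 42, 48, 57, 67, 82, 90, 100, 115, 125, 136, 144, 153, 168, 176, 183, 191, 213, 223, 241]

Fragment lengths:
  [0,4): 4 bp
  [4,17): 13 bp
  [17,24): 7 bp
  [24,33): 9 bp
  [33,42): 9 bp
  [42,48): 6 bp
  [48,57): 9 bp
  [57,67): 10 bp
  [67,82): 15 bp
  [82,90): 8 bp
  [90,100): 10 bp
  [100,115): 15 bp
  [115,125): 10 bp
  [125,136): 11 bp
  [136,144): 8 bp
  [144,153): 9 bp
  [153,168): 15 bp
  [168,176): 8 bp
  [176,183): 7 bp
  [183,191): 8 bp
  [191,213): 22 bp
  [213,223): 10 bp
  [223,241): 18 bp
  [241,246): 5 bp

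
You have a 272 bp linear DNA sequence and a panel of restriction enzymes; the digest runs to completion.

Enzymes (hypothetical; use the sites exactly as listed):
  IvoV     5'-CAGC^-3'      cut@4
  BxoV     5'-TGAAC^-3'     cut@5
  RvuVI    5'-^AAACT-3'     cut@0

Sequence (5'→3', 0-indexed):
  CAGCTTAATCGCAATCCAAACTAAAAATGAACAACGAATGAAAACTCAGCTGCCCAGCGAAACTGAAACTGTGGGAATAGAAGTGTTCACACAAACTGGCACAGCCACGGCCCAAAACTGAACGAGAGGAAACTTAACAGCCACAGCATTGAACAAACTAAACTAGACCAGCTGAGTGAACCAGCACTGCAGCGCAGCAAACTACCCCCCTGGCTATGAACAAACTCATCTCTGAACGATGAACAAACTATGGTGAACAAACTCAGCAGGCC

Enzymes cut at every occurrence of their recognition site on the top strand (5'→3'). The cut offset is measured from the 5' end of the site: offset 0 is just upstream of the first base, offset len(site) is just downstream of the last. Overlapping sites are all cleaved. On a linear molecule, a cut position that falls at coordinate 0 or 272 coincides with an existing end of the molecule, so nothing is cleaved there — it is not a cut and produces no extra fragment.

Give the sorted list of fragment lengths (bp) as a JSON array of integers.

Per-enzyme occurrences:
  IvoV CAGC/4: at [0, 46, 54, 101, 137, 143, 168, 181, 189, 194, 263] ⇒ [4, 50, 58, 105, 141, 147, 172, 185, 193, 198, 267]
  BxoV TGAAC/5: at [27, 118, 149, 176, 216, 232, 239, 253] ⇒ [32, 123, 154, 181, 221, 237, 244, 258]
  RvuVI AAACT/0: at [17, 41, 59, 65, 92, 114, 129, 154, 159, 198, 221, 244, 258] ⇒ [17, 41, 59, 65, 92, 114, 129, 154, 159, 198, 221, 244, 258]

All cut coordinates (distinct, sorted): [4, 17, 32, 41, 50, 58, 59, 65, 92, 105, 114, 123, 129, 141, 147, 154, 159, 172, 181, 185, 193, 198, 221, 237, 244, 258, 267]

Fragment lengths:
  [0,4): 4 bp
  [4,17): 13 bp
  [17,32): 15 bp
  [32,41): 9 bp
  [41,50): 9 bp
  [50,58): 8 bp
  [58,59): 1 bp
  [59,65): 6 bp
  [65,92): 27 bp
  [92,105): 13 bp
  [105,114): 9 bp
  [114,123): 9 bp
  [123,129): 6 bp
  [129,141): 12 bp
  [141,147): 6 bp
  [147,154): 7 bp
  [154,159): 5 bp
  [159,172): 13 bp
  [172,181): 9 bp
  [181,185): 4 bp
  [185,193): 8 bp
  [193,198): 5 bp
  [198,221): 23 bp
  [221,237): 16 bp
  [237,244): 7 bp
  [244,258): 14 bp
  [258,267): 9 bp
  [267,272): 5 bp

[1,4,4,5,5,5,6,6,6,7,7,8,8,9,9,9,9,9,9,12,13,13,13,14,15,16,23,27]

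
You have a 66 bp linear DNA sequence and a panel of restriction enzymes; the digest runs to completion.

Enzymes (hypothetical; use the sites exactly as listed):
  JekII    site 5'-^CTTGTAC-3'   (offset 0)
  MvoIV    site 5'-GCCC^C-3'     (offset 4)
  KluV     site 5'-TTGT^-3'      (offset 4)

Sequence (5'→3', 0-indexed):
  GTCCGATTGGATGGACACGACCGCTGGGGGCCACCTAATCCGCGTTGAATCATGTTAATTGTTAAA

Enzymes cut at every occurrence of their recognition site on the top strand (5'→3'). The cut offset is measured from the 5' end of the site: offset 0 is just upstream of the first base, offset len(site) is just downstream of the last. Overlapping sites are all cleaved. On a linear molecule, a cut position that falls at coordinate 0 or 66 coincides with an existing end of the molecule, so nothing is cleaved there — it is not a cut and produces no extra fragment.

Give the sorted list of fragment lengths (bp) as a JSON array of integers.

Site scan:
  JekII (CTTGTAC, off=0): no sites
  MvoIV (GCCCC, off=4): no sites
  KluV TTGT/4: at [58] ⇒ [62]

All cut coordinates (distinct, sorted): [62]

Fragments:
  [0,62): 62 bp
  [62,66): 4 bp

[4,62]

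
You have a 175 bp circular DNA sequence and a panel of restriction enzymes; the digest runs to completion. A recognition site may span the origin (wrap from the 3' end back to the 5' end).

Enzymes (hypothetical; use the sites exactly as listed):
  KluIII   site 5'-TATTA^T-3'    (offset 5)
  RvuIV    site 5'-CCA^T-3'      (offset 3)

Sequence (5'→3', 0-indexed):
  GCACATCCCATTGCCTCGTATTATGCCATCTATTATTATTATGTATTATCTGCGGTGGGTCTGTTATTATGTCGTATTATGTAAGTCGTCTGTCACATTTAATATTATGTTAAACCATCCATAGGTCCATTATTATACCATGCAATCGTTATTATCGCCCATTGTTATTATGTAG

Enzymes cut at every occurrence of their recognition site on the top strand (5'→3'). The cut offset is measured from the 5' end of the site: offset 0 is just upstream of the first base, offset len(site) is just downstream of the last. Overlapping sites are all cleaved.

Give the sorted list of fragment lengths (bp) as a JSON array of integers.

[3,3,4,5,5,6,7,7,7,8,9,10,10,13,14,15,21,28]

Scan for sites:
  KluIII (TATTAT, off=5): starts [18, 30, 33, 36, 43, 64, 74, 102, 130, 149, 165] → cuts [23, 35, 38, 41, 48, 69, 79, 107, 135, 154, 170]
  RvuIV (CCAT, off=3): starts [7, 25, 114, 118, 126, 137, 158] → cuts [10, 28, 117, 121, 129, 140, 161]

All cut coordinates (distinct, sorted): [10, 23, 28, 35, 38, 41, 48, 69, 79, 107, 117, 121, 129, 135, 140, 154, 161, 170]

Fragment lengths:
  10→23: 13 bp
  23→28: 5 bp
  28→35: 7 bp
  35→38: 3 bp
  38→41: 3 bp
  41→48: 7 bp
  48→69: 21 bp
  69→79: 10 bp
  79→107: 28 bp
  107→117: 10 bp
  117→121: 4 bp
  121→129: 8 bp
  129→135: 6 bp
  135→140: 5 bp
  140→154: 14 bp
  154→161: 7 bp
  161→170: 9 bp
  170→10 (wrap): 175-170+10 = 15 bp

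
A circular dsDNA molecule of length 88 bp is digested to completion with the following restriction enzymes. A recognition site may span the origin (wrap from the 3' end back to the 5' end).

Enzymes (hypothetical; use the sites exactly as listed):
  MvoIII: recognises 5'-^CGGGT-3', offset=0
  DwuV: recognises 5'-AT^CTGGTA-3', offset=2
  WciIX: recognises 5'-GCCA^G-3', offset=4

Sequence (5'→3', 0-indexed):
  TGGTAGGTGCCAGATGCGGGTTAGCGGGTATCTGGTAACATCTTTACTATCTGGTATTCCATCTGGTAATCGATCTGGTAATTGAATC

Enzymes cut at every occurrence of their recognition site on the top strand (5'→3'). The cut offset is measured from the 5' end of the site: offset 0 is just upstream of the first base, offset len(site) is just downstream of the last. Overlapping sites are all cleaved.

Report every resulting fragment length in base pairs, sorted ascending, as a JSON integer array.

Site scan:
  MvoIII (CGGGT, off=0): starts [16, 24] → cuts [16, 24]
  DwuV (ATCTGGTA, off=2): starts [29, 48, 60, 72, 85] → cuts [31, 50, 62, 74, 87]
  WciIX (GCCAG, off=4): starts [8] → cuts [12]

All cut coordinates (distinct, sorted): [12, 16, 24, 31, 50, 62, 74, 87]

Fragments:
  12→16: 4 bp
  16→24: 8 bp
  24→31: 7 bp
  31→50: 19 bp
  50→62: 12 bp
  62→74: 12 bp
  74→87: 13 bp
  87→12 (wrap): 88-87+12 = 13 bp

[4,7,8,12,12,13,13,19]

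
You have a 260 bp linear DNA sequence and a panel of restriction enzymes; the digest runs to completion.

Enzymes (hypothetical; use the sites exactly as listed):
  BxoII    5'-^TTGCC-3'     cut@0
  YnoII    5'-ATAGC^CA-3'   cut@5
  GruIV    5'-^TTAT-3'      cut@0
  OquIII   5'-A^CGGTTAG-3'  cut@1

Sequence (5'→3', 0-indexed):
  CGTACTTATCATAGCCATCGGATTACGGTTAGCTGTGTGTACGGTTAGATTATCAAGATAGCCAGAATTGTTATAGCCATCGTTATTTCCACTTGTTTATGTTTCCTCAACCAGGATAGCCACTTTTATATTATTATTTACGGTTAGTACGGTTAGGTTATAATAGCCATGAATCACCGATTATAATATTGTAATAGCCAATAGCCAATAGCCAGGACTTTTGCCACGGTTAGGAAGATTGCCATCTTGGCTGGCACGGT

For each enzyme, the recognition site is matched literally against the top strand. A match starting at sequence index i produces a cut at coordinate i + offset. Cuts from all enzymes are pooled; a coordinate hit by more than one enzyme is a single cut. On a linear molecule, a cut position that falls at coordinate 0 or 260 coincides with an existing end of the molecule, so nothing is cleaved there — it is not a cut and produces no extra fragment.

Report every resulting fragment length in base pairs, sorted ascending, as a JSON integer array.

Site scan:
  BxoII (TTGCC, off=0): starts [220, 238] → cuts [220, 238]
  YnoII (ATAGCCA, off=5): starts [10, 57, 72, 115, 162, 193, 200, 207] → cuts [15, 62, 77, 120, 167, 198, 205, 212]
  GruIV (TTAT, off=0): starts [5, 49, 70, 82, 96, 125, 130, 133, 157, 180] → cuts [5, 49, 70, 82, 96, 125, 130, 133, 157, 180]
  OquIII (ACGGTTAG, off=1): starts [24, 40, 139, 148, 225] → cuts [25, 41, 140, 149, 226]

Pooled cuts: [5, 15, 25, 41, 49, 62, 70, 77, 82, 96, 120, 125, 130, 133, 140, 149, 157, 167, 180, 198, 205, 212, 220, 226, 238]

Fragment lengths:
  [0,5): 5 bp
  [5,15): 10 bp
  [15,25): 10 bp
  [25,41): 16 bp
  [41,49): 8 bp
  [49,62): 13 bp
  [62,70): 8 bp
  [70,77): 7 bp
  [77,82): 5 bp
  [82,96): 14 bp
  [96,120): 24 bp
  [120,125): 5 bp
  [125,130): 5 bp
  [130,133): 3 bp
  [133,140): 7 bp
  [140,149): 9 bp
  [149,157): 8 bp
  [157,167): 10 bp
  [167,180): 13 bp
  [180,198): 18 bp
  [198,205): 7 bp
  [205,212): 7 bp
  [212,220): 8 bp
  [220,226): 6 bp
  [226,238): 12 bp
  [238,260): 22 bp

[3,5,5,5,5,6,7,7,7,7,8,8,8,8,9,10,10,10,12,13,13,14,16,18,22,24]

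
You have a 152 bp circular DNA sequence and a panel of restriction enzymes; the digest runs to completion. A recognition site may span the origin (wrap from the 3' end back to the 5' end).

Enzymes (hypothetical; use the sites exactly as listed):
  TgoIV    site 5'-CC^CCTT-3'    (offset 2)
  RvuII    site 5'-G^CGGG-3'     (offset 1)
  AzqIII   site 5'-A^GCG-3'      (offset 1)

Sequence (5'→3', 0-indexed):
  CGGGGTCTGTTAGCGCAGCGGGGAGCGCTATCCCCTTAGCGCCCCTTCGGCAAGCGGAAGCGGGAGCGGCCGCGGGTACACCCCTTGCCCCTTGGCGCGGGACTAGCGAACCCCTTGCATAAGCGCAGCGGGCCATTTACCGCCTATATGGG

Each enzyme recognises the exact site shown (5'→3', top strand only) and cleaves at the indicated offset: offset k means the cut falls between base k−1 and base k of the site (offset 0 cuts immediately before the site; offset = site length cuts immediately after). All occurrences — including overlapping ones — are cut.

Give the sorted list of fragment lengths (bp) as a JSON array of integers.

[1,1,1,5,5,5,5,5,6,6,7,7,7,8,8,9,10,10,10,12,24]

Site scan:
  TgoIV CCCCTT/2: at [31, 41, 80, 87, 110] ⇒ [33, 43, 82, 89, 112]
  RvuII GCGGG/1: at [17, 59, 71, 96, 127, 151] ⇒ [0, 18, 60, 72, 97, 128]
  AzqIII AGCG/1: at [11, 16, 23, 37, 52, 58, 64, 104, 121, 126] ⇒ [12, 17, 24, 38, 53, 59, 65, 105, 122, 127]

All cut coordinates (distinct, sorted): [0, 12, 17, 18, 24, 33, 38, 43, 53, 59, 60, 65, 72, 82, 89, 97, 105, 112, 122, 127, 128]

Fragment lengths:
  0→12: 12 bp
  12→17: 5 bp
  17→18: 1 bp
  18→24: 6 bp
  24→33: 9 bp
  33→38: 5 bp
  38→43: 5 bp
  43→53: 10 bp
  53→59: 6 bp
  59→60: 1 bp
  60→65: 5 bp
  65→72: 7 bp
  72→82: 10 bp
  82→89: 7 bp
  89→97: 8 bp
  97→105: 8 bp
  105→112: 7 bp
  112→122: 10 bp
  122→127: 5 bp
  127→128: 1 bp
  128→0 (wrap): 152-128+0 = 24 bp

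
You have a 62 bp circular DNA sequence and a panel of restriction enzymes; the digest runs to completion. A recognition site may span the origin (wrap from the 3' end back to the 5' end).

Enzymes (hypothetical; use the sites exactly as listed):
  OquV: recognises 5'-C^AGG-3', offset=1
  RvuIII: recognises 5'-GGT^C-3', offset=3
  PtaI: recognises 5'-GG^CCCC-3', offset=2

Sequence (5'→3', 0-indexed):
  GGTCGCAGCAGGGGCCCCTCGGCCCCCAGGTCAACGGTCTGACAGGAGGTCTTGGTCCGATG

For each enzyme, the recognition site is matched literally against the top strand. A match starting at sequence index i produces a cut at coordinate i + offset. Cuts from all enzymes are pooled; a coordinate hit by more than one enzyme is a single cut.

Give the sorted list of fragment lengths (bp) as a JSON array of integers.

Per-enzyme occurrences:
  OquV (CAGG, off=1): starts [8, 26, 42] → cuts [9, 27, 43]
  RvuIII (GGTC, off=3): starts [0, 28, 35, 47, 53] → cuts [3, 31, 38, 50, 56]
  PtaI (GGCCCC, off=2): starts [12, 20] → cuts [14, 22]

All cut coordinates (distinct, sorted): [3, 9, 14, 22, 27, 31, 38, 43, 50, 56]

Fragments:
  3→9: 6 bp
  9→14: 5 bp
  14→22: 8 bp
  22→27: 5 bp
  27→31: 4 bp
  31→38: 7 bp
  38→43: 5 bp
  43→50: 7 bp
  50→56: 6 bp
  56→3 (wrap): 62-56+3 = 9 bp

[4,5,5,5,6,6,7,7,8,9]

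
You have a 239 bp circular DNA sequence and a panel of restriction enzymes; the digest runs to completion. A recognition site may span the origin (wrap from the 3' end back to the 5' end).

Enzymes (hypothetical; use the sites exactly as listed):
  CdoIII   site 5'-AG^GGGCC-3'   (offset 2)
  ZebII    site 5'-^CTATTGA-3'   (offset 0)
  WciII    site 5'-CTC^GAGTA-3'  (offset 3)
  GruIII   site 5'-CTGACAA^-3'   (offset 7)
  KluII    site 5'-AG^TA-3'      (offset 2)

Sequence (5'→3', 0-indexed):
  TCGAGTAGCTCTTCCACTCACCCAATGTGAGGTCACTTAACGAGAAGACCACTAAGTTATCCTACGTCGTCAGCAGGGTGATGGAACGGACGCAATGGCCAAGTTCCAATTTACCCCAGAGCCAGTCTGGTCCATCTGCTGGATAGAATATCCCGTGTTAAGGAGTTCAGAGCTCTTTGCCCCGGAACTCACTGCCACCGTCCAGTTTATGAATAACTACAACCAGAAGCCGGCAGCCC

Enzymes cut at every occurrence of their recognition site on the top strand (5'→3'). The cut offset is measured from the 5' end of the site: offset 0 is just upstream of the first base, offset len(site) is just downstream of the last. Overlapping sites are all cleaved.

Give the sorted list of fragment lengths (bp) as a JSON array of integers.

[3,236]

Scan for sites:
  CdoIII (AGGGGCC, off=2): no sites
  ZebII (CTATTGA, off=0): no sites
  WciII (CTCGAGTA, off=3): starts [238] → cuts [2]
  GruIII (CTGACAA, off=7): no sites
  KluII (AGTA, off=2): starts [3] → cuts [5]

All cut coordinates (distinct, sorted): [2, 5]

Fragment lengths:
  2→5: 3 bp
  5→2 (wrap): 239-5+2 = 236 bp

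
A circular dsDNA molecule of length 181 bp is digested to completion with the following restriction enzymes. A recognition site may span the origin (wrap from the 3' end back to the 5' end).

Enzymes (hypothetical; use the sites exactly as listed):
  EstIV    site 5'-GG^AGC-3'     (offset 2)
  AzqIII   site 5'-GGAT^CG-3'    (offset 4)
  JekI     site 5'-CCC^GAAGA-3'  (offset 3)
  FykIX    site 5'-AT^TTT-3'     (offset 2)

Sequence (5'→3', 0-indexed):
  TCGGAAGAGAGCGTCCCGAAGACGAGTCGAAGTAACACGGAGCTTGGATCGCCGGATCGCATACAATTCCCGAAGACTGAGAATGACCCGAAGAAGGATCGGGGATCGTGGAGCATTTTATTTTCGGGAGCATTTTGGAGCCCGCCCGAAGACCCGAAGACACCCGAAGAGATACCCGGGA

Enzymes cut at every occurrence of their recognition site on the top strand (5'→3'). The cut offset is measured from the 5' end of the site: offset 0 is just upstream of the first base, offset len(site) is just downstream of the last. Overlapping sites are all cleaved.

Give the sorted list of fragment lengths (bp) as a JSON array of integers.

[5,5,5,5,5,7,7,8,8,9,9,10,10,14,16,17,18,23]

Per-enzyme occurrences:
  EstIV GGAGC/2: at [38, 109, 126, 136] ⇒ [40, 111, 128, 138]
  AzqIII GGATCG/4: at [45, 53, 95, 102, 178] ⇒ [1, 49, 57, 99, 106]
  JekI CCCGAAGA/3: at [14, 68, 86, 144, 152, 162] ⇒ [17, 71, 89, 147, 155, 165]
  FykIX ATTTT/2: at [114, 119, 131] ⇒ [116, 121, 133]

Pooled cuts: [1, 17, 40, 49, 57, 71, 89, 99, 106, 111, 116, 121, 128, 133, 138, 147, 155, 165]

Fragments:
  1→17: 16 bp
  17→40: 23 bp
  40→49: 9 bp
  49→57: 8 bp
  57→71: 14 bp
  71→89: 18 bp
  89→99: 10 bp
  99→106: 7 bp
  106→111: 5 bp
  111→116: 5 bp
  116→121: 5 bp
  121→128: 7 bp
  128→133: 5 bp
  133→138: 5 bp
  138→147: 9 bp
  147→155: 8 bp
  155→165: 10 bp
  165→1 (wrap): 181-165+1 = 17 bp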